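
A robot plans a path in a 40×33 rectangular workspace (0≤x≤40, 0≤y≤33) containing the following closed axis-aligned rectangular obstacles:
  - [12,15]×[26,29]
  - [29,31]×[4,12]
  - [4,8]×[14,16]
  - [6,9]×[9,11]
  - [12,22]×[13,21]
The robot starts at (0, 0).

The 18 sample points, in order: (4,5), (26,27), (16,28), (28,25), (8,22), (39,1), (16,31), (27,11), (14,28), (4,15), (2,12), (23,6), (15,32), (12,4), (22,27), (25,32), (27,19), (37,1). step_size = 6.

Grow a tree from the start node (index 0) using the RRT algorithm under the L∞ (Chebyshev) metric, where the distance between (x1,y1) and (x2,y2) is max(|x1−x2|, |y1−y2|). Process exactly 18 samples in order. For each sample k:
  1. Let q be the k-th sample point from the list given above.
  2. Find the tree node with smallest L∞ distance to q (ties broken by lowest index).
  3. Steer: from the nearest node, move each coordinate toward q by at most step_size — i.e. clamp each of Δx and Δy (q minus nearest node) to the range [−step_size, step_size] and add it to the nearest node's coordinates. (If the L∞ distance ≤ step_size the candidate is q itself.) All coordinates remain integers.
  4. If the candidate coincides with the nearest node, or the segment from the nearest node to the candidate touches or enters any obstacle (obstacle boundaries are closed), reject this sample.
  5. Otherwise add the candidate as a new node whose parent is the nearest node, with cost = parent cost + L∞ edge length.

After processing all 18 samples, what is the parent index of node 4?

Parent of node 4: 1

1. q=(4,5) nearest=0 d=5 new=(4,5) → add node 1 parent=0 cost=5
2. q=(26,27) nearest=1 d=22 new=(10,11) → blocked by [6,9]×[9,11], reject
3. q=(16,28) nearest=1 d=23 new=(10,11) → blocked by [6,9]×[9,11], reject
4. q=(28,25) nearest=1 d=24 new=(10,11) → blocked by [6,9]×[9,11], reject
5. q=(8,22) nearest=1 d=17 new=(8,11) → blocked by [6,9]×[9,11], reject
6. q=(39,1) nearest=1 d=35 new=(10,1) → add node 2 parent=1 cost=11
7. q=(16,31) nearest=1 d=26 new=(10,11) → blocked by [6,9]×[9,11], reject
8. q=(27,11) nearest=2 d=17 new=(16,7) → add node 3 parent=2 cost=17
9. q=(14,28) nearest=3 d=21 new=(14,13) → blocked by [12,22]×[13,21], reject
10. q=(4,15) nearest=1 d=10 new=(4,11) → add node 4 parent=1 cost=11
11. q=(2,12) nearest=4 d=2 new=(2,12) → add node 5 parent=4 cost=13
12. q=(23,6) nearest=3 d=7 new=(22,6) → add node 6 parent=3 cost=23
13. q=(15,32) nearest=5 d=20 new=(8,18) → blocked by [4,8]×[14,16], reject
14. q=(12,4) nearest=2 d=3 new=(12,4) → add node 7 parent=2 cost=14
15. q=(22,27) nearest=4 d=18 new=(10,17) → blocked by [4,8]×[14,16], reject
16. q=(25,32) nearest=4 d=21 new=(10,17) → blocked by [4,8]×[14,16], reject
17. q=(27,19) nearest=3 d=12 new=(22,13) → blocked by [12,22]×[13,21], reject
18. q=(37,1) nearest=6 d=15 new=(28,1) → add node 8 parent=6 cost=29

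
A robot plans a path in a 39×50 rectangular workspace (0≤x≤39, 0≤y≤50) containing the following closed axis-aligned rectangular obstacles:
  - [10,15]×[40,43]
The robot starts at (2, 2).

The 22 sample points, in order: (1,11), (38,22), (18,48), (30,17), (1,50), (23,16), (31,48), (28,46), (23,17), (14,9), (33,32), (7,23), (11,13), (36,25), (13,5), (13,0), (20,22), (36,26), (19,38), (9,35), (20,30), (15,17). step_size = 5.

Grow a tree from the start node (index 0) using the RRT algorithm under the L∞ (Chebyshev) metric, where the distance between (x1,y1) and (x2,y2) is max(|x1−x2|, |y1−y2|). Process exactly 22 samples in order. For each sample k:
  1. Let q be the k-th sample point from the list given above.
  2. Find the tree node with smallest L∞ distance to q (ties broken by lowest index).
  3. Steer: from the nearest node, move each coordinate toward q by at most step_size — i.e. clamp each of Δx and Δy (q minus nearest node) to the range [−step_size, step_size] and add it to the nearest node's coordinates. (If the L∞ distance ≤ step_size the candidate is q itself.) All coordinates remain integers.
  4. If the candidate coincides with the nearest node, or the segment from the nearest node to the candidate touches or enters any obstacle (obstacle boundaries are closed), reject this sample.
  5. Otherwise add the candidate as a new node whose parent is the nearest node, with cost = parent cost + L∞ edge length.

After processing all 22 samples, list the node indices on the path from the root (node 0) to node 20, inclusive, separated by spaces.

1. q=(1,11) nearest=0 d=9 new=(1,7) → add node 1 parent=0 cost=5
2. q=(38,22) nearest=0 d=36 new=(7,7) → add node 2 parent=0 cost=5
3. q=(18,48) nearest=1 d=41 new=(6,12) → add node 3 parent=1 cost=10
4. q=(30,17) nearest=2 d=23 new=(12,12) → add node 4 parent=2 cost=10
5. q=(1,50) nearest=3 d=38 new=(1,17) → add node 5 parent=3 cost=15
6. q=(23,16) nearest=4 d=11 new=(17,16) → add node 6 parent=4 cost=15
7. q=(31,48) nearest=5 d=31 new=(6,22) → add node 7 parent=5 cost=20
8. q=(28,46) nearest=7 d=24 new=(11,27) → add node 8 parent=7 cost=25
9. q=(23,17) nearest=6 d=6 new=(22,17) → add node 9 parent=6 cost=20
10. q=(14,9) nearest=4 d=3 new=(14,9) → add node 10 parent=4 cost=13
11. q=(33,32) nearest=9 d=15 new=(27,22) → add node 11 parent=9 cost=25
12. q=(7,23) nearest=7 d=1 new=(7,23) → add node 12 parent=7 cost=21
13. q=(11,13) nearest=4 d=1 new=(11,13) → add node 13 parent=4 cost=11
14. q=(36,25) nearest=11 d=9 new=(32,25) → add node 14 parent=11 cost=30
15. q=(13,5) nearest=10 d=4 new=(13,5) → add node 15 parent=10 cost=17
16. q=(13,0) nearest=15 d=5 new=(13,0) → add node 16 parent=15 cost=22
17. q=(20,22) nearest=9 d=5 new=(20,22) → add node 17 parent=9 cost=25
18. q=(36,26) nearest=14 d=4 new=(36,26) → add node 18 parent=14 cost=34
19. q=(19,38) nearest=8 d=11 new=(16,32) → add node 19 parent=8 cost=30
20. q=(9,35) nearest=19 d=7 new=(11,35) → add node 20 parent=19 cost=35
21. q=(20,30) nearest=19 d=4 new=(20,30) → add node 21 parent=19 cost=34
22. q=(15,17) nearest=6 d=2 new=(15,17) → add node 22 parent=6 cost=17

Path: 0 1 3 5 7 8 19 20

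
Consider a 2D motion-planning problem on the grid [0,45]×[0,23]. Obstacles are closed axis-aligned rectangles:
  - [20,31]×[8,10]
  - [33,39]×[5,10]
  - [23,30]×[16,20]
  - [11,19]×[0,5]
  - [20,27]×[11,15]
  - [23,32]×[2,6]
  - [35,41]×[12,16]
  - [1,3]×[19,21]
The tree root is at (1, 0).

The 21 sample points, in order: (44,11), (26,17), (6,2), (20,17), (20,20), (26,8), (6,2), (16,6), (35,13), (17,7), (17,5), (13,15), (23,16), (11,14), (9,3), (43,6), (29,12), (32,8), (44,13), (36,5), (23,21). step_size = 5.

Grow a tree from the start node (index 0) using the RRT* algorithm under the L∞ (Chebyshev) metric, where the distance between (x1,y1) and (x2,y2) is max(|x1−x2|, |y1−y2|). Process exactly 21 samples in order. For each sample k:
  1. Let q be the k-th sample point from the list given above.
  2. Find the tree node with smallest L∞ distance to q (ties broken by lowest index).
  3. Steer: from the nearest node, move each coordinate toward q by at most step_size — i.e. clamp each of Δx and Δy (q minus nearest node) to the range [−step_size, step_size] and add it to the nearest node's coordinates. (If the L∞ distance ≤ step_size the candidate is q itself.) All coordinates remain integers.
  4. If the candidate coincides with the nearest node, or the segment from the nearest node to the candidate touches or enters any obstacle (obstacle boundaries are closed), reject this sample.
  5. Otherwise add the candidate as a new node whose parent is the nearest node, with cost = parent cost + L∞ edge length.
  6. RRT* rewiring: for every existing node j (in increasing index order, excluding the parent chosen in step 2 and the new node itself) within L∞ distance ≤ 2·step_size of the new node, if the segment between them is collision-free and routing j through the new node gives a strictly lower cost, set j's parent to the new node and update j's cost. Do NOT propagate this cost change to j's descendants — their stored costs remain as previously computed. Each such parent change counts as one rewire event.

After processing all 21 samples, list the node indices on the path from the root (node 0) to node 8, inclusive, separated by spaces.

Path: 0 1 2 4 8

1. q=(44,11) nearest=0 d=43 new=(6,5) → add node 1 parent=0 cost=5
2. q=(26,17) nearest=1 d=20 new=(11,10) → add node 2 parent=1 cost=10
3. q=(6,2) nearest=1 d=3 new=(6,2) → add node 3 parent=1 cost=8
4. q=(20,17) nearest=2 d=9 new=(16,15) → add node 4 parent=2 cost=15
5. q=(20,20) nearest=4 d=5 new=(20,20) → add node 5 parent=4 cost=20
6. q=(26,8) nearest=4 d=10 new=(21,10) → blocked by [20,31]×[8,10], reject
7. q=(6,2) nearest=3 d=0 → coincident, reject
8. q=(16,6) nearest=2 d=5 new=(16,6) → add node 6 parent=2 cost=15
9. q=(35,13) nearest=5 d=15 new=(25,15) → blocked by [23,30]×[16,20], reject
10. q=(17,7) nearest=6 d=1 new=(17,7) → add node 7 parent=6 cost=16
11. q=(17,5) nearest=6 d=1 new=(17,5) → blocked by [11,19]×[0,5], reject
12. q=(13,15) nearest=4 d=3 new=(13,15) → add node 8 parent=4 cost=18
13. q=(23,16) nearest=5 d=4 new=(23,16) → blocked by [23,30]×[16,20], reject
14. q=(11,14) nearest=8 d=2 new=(11,14) → add node 9 parent=8 cost=20
15. q=(9,3) nearest=1 d=3 new=(9,3) → add node 10 parent=1 cost=8
16. q=(43,6) nearest=5 d=23 new=(25,15) → blocked by [23,30]×[16,20], reject
17. q=(29,12) nearest=5 d=9 new=(25,15) → blocked by [23,30]×[16,20], reject
18. q=(32,8) nearest=5 d=12 new=(25,15) → blocked by [23,30]×[16,20], reject
19. q=(44,13) nearest=5 d=24 new=(25,15) → blocked by [23,30]×[16,20], reject
20. q=(36,5) nearest=5 d=16 new=(25,15) → blocked by [23,30]×[16,20], reject
21. q=(23,21) nearest=5 d=3 new=(23,21) → add node 11 parent=5 cost=23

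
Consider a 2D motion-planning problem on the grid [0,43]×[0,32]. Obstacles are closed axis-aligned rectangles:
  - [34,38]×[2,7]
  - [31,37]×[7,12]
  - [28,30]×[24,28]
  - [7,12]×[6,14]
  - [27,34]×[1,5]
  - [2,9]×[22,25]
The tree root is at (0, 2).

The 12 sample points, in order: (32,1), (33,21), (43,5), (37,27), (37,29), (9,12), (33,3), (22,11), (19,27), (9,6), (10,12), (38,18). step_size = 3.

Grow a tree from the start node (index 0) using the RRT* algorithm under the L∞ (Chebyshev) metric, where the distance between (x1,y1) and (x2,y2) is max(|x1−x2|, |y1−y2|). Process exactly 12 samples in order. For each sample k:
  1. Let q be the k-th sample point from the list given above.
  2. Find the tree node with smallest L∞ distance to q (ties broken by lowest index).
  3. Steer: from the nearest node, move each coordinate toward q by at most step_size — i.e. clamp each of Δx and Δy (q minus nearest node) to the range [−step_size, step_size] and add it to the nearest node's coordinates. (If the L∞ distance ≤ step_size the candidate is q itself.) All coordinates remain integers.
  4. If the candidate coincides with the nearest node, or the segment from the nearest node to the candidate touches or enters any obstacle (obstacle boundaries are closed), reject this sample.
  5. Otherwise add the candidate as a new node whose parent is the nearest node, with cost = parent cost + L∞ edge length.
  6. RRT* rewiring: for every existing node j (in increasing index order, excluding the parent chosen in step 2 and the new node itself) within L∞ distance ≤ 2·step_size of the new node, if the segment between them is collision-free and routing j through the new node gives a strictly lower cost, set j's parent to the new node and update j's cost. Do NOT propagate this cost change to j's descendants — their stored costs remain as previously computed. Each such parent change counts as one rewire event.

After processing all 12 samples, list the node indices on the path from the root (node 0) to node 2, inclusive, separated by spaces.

Path: 0 1 2

1. q=(32,1) nearest=0 d=32 new=(3,1) → add node 1 parent=0 cost=3
2. q=(33,21) nearest=1 d=30 new=(6,4) → add node 2 parent=1 cost=6
3. q=(43,5) nearest=2 d=37 new=(9,5) → add node 3 parent=2 cost=9
4. q=(37,27) nearest=3 d=28 new=(12,8) → blocked by [7,12]×[6,14], reject
5. q=(37,29) nearest=3 d=28 new=(12,8) → blocked by [7,12]×[6,14], reject
6. q=(9,12) nearest=3 d=7 new=(9,8) → blocked by [7,12]×[6,14], reject
7. q=(33,3) nearest=3 d=24 new=(12,3) → add node 4 parent=3 cost=12
8. q=(22,11) nearest=4 d=10 new=(15,6) → add node 5 parent=4 cost=15
9. q=(19,27) nearest=5 d=21 new=(18,9) → add node 6 parent=5 cost=18
10. q=(9,6) nearest=3 d=1 new=(9,6) → blocked by [7,12]×[6,14], reject
11. q=(10,12) nearest=5 d=6 new=(12,9) → blocked by [7,12]×[6,14], reject
12. q=(38,18) nearest=6 d=20 new=(21,12) → add node 7 parent=6 cost=21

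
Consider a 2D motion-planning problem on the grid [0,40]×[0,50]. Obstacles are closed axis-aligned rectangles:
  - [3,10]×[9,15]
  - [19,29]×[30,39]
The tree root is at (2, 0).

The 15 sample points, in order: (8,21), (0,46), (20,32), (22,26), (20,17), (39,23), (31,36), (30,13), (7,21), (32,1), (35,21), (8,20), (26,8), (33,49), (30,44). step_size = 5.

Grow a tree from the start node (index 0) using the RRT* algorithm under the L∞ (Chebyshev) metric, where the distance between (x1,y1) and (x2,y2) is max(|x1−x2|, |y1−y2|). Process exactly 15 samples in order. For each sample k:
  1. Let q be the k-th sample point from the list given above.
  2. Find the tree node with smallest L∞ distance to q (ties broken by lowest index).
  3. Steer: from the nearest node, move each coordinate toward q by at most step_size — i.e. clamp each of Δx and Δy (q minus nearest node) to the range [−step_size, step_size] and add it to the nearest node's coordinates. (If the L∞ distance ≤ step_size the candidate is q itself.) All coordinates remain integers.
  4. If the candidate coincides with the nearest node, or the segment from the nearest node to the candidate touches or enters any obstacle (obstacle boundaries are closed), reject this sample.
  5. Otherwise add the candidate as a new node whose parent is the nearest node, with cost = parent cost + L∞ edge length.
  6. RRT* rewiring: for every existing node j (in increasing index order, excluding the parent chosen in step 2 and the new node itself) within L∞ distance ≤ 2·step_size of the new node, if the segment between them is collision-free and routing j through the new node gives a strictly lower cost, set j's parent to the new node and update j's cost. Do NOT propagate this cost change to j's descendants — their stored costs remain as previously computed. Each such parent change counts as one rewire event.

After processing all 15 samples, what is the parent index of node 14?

1. q=(8,21) nearest=0 d=21 new=(7,5) → add node 1 parent=0 cost=5
2. q=(0,46) nearest=1 d=41 new=(2,10) → blocked by [3,10]×[9,15], reject
3. q=(20,32) nearest=1 d=27 new=(12,10) → add node 2 parent=1 cost=10
4. q=(22,26) nearest=2 d=16 new=(17,15) → add node 3 parent=2 cost=15
5. q=(20,17) nearest=3 d=3 new=(20,17) → add node 4 parent=3 cost=18
6. q=(39,23) nearest=4 d=19 new=(25,22) → add node 5 parent=4 cost=23
7. q=(31,36) nearest=5 d=14 new=(30,27) → add node 6 parent=5 cost=28
8. q=(30,13) nearest=5 d=9 new=(30,17) → add node 7 parent=5 cost=28
9. q=(7,21) nearest=3 d=10 new=(12,20) → add node 8 parent=3 cost=20
10. q=(32,1) nearest=3 d=15 new=(22,10) → add node 9 parent=3 cost=20
11. q=(35,21) nearest=7 d=5 new=(35,21) → add node 10 parent=7 cost=33
12. q=(8,20) nearest=8 d=4 new=(8,20) → add node 11 parent=8 cost=24
13. q=(26,8) nearest=9 d=4 new=(26,8) → add node 12 parent=9 cost=24
14. q=(33,49) nearest=6 d=22 new=(33,32) → add node 13 parent=6 cost=33
15. q=(30,44) nearest=13 d=12 new=(30,37) → add node 14 parent=13 cost=38

Parent of node 14: 13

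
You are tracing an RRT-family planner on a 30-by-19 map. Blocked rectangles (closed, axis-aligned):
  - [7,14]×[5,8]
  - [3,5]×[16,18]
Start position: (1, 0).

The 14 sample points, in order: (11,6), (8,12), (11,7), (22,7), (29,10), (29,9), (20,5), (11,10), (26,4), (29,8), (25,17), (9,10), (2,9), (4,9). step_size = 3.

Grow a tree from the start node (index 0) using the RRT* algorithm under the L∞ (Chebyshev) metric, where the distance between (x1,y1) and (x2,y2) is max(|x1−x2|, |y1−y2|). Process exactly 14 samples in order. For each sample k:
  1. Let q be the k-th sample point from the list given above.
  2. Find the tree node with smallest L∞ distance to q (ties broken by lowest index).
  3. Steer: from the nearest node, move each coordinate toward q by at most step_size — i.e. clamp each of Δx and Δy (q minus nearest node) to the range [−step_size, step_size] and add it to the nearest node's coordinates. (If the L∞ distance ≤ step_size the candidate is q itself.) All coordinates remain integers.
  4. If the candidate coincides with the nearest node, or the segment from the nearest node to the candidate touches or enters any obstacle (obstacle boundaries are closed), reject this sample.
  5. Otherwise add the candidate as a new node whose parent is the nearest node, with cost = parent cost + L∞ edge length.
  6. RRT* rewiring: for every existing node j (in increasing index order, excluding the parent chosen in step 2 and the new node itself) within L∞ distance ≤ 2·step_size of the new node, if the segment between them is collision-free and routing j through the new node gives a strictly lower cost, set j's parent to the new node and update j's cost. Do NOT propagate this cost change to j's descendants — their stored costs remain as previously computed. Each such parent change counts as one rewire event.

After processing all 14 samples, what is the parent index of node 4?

Parent of node 4: 3

1. q=(11,6) nearest=0 d=10 new=(4,3) → add node 1 parent=0 cost=3
2. q=(8,12) nearest=1 d=9 new=(7,6) → blocked by [7,14]×[5,8], reject
3. q=(11,7) nearest=1 d=7 new=(7,6) → blocked by [7,14]×[5,8], reject
4. q=(22,7) nearest=1 d=18 new=(7,6) → blocked by [7,14]×[5,8], reject
5. q=(29,10) nearest=1 d=25 new=(7,6) → blocked by [7,14]×[5,8], reject
6. q=(29,9) nearest=1 d=25 new=(7,6) → blocked by [7,14]×[5,8], reject
7. q=(20,5) nearest=1 d=16 new=(7,5) → blocked by [7,14]×[5,8], reject
8. q=(11,10) nearest=1 d=7 new=(7,6) → blocked by [7,14]×[5,8], reject
9. q=(26,4) nearest=1 d=22 new=(7,4) → add node 2 parent=1 cost=6
10. q=(29,8) nearest=2 d=22 new=(10,7) → blocked by [7,14]×[5,8], reject
11. q=(25,17) nearest=2 d=18 new=(10,7) → blocked by [7,14]×[5,8], reject
12. q=(9,10) nearest=2 d=6 new=(9,7) → blocked by [7,14]×[5,8], reject
13. q=(2,9) nearest=2 d=5 new=(4,7) → add node 3 parent=2 cost=9
14. q=(4,9) nearest=3 d=2 new=(4,9) → add node 4 parent=3 cost=11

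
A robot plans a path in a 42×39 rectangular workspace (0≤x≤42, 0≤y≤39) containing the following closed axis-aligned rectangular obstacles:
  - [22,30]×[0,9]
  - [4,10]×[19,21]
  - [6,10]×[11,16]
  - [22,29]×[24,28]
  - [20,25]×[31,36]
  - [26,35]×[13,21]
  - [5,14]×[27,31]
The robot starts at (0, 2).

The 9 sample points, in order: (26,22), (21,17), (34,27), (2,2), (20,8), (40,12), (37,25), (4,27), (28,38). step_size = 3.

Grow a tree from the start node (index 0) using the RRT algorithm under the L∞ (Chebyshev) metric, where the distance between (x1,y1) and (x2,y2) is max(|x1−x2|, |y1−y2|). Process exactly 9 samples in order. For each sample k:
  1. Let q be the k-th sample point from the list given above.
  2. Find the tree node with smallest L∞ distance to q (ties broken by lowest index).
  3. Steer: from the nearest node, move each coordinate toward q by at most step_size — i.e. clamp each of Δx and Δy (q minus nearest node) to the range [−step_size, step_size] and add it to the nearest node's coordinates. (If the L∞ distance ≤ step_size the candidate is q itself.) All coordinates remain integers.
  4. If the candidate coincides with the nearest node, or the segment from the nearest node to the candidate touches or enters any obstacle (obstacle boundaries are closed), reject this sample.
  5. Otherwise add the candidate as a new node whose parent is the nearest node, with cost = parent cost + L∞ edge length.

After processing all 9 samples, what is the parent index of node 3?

1. q=(26,22) nearest=0 d=26 new=(3,5) → add node 1 parent=0 cost=3
2. q=(21,17) nearest=1 d=18 new=(6,8) → add node 2 parent=1 cost=6
3. q=(34,27) nearest=2 d=28 new=(9,11) → blocked by [6,10]×[11,16], reject
4. q=(2,2) nearest=0 d=2 new=(2,2) → add node 3 parent=0 cost=2
5. q=(20,8) nearest=2 d=14 new=(9,8) → add node 4 parent=2 cost=9
6. q=(40,12) nearest=4 d=31 new=(12,11) → add node 5 parent=4 cost=12
7. q=(37,25) nearest=5 d=25 new=(15,14) → add node 6 parent=5 cost=15
8. q=(4,27) nearest=6 d=13 new=(12,17) → add node 7 parent=6 cost=18
9. q=(28,38) nearest=7 d=21 new=(15,20) → add node 8 parent=7 cost=21

Parent of node 3: 0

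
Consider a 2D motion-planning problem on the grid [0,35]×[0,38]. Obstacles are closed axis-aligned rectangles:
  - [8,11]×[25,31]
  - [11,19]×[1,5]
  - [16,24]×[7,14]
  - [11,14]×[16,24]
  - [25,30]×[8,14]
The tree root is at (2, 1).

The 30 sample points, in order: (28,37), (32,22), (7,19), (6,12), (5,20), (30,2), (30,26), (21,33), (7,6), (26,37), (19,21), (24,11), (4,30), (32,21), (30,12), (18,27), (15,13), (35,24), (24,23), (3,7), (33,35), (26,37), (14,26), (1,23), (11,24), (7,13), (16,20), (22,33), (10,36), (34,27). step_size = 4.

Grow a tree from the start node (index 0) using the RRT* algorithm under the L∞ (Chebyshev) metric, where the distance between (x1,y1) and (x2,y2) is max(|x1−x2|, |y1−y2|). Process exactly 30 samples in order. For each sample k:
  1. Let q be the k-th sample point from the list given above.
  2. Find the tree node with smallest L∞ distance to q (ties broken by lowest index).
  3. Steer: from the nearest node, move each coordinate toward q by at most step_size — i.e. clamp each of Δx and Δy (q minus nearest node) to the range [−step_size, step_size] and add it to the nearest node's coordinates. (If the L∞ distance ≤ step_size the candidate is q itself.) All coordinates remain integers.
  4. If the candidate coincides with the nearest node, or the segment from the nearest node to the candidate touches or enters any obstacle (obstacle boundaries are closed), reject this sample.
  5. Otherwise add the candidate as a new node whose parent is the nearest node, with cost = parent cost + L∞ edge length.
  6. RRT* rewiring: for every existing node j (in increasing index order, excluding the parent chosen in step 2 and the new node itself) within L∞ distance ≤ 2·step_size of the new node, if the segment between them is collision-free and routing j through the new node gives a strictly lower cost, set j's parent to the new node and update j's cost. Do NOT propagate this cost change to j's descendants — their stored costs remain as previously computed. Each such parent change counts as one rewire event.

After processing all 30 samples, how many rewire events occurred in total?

Rewire events: 2

1. q=(28,37) nearest=0 d=36 new=(6,5) → add node 1 parent=0 cost=4
2. q=(32,22) nearest=1 d=26 new=(10,9) → add node 2 parent=1 cost=8
3. q=(7,19) nearest=2 d=10 new=(7,13) → add node 3 parent=2 cost=12
4. q=(6,12) nearest=3 d=1 new=(6,12) → add node 4 parent=3 cost=13
5. q=(5,20) nearest=3 d=7 new=(5,17) → add node 5 parent=3 cost=16
6. q=(30,2) nearest=2 d=20 new=(14,5) → blocked by [11,19]×[1,5], reject
7. q=(30,26) nearest=2 d=20 new=(14,13) → add node 6 parent=2 cost=12
8. q=(21,33) nearest=5 d=16 new=(9,21) → add node 7 parent=5 cost=20
9. q=(7,6) nearest=1 d=1 new=(7,6) → add node 8 parent=1 cost=5; rewire 4→8 (11<13)
10. q=(26,37) nearest=7 d=17 new=(13,25) → blocked by [11,14]×[16,24], reject
11. q=(19,21) nearest=6 d=8 new=(18,17) → add node 9 parent=6 cost=16
12. q=(24,11) nearest=9 d=6 new=(22,13) → blocked by [16,24]×[7,14], reject
13. q=(4,30) nearest=7 d=9 new=(5,25) → add node 10 parent=7 cost=24
14. q=(32,21) nearest=9 d=14 new=(22,21) → add node 11 parent=9 cost=20
15. q=(30,12) nearest=11 d=9 new=(26,17) → add node 12 parent=11 cost=24
16. q=(18,27) nearest=11 d=6 new=(18,25) → add node 13 parent=11 cost=24
17. q=(15,13) nearest=6 d=1 new=(15,13) → add node 14 parent=6 cost=13
18. q=(35,24) nearest=12 d=9 new=(30,21) → add node 15 parent=12 cost=28
19. q=(24,23) nearest=11 d=2 new=(24,23) → add node 16 parent=11 cost=22
20. q=(3,7) nearest=1 d=3 new=(3,7) → add node 17 parent=1 cost=7
21. q=(33,35) nearest=16 d=12 new=(28,27) → add node 18 parent=16 cost=26
22. q=(26,37) nearest=18 d=10 new=(26,31) → add node 19 parent=18 cost=30
23. q=(14,26) nearest=13 d=4 new=(14,26) → add node 20 parent=13 cost=28
24. q=(1,23) nearest=10 d=4 new=(1,23) → add node 21 parent=10 cost=28
25. q=(11,24) nearest=7 d=3 new=(11,24) → blocked by [11,14]×[16,24], reject
26. q=(7,13) nearest=3 d=0 → coincident, reject
27. q=(16,20) nearest=9 d=3 new=(16,20) → add node 22 parent=9 cost=19; rewire 20→22 (25<28)
28. q=(22,33) nearest=19 d=4 new=(22,33) → add node 23 parent=19 cost=34
29. q=(10,36) nearest=20 d=10 new=(10,30) → blocked by [8,11]×[25,31], reject
30. q=(34,27) nearest=15 d=6 new=(34,25) → add node 24 parent=15 cost=32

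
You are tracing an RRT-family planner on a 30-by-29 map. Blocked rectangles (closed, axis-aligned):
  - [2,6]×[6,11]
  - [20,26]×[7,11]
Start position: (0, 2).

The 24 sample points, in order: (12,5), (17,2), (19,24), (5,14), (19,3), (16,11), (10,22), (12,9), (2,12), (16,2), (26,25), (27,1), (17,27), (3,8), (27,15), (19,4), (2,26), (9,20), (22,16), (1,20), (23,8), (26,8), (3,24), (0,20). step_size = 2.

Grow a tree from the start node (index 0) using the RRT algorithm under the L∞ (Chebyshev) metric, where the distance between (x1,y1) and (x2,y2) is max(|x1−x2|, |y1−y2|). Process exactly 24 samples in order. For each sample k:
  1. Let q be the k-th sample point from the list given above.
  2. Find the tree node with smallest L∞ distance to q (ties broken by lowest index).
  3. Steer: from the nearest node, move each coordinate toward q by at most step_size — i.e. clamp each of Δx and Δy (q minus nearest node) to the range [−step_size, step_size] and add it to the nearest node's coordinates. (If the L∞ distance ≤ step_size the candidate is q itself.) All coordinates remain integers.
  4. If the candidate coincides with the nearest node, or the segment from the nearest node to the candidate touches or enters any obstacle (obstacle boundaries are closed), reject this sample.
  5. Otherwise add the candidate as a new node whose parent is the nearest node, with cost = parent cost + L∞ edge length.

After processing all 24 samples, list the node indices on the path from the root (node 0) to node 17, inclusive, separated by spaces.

Path: 0 1 2 3 4 5 6 8 10 13 14 17

1. q=(12,5) nearest=0 d=12 new=(2,4) → add node 1 parent=0 cost=2
2. q=(17,2) nearest=1 d=15 new=(4,2) → add node 2 parent=1 cost=4
3. q=(19,24) nearest=1 d=20 new=(4,6) → blocked by [2,6]×[6,11], reject
4. q=(5,14) nearest=1 d=10 new=(4,6) → blocked by [2,6]×[6,11], reject
5. q=(19,3) nearest=2 d=15 new=(6,3) → add node 3 parent=2 cost=6
6. q=(16,11) nearest=3 d=10 new=(8,5) → add node 4 parent=3 cost=8
7. q=(10,22) nearest=4 d=17 new=(10,7) → add node 5 parent=4 cost=10
8. q=(12,9) nearest=5 d=2 new=(12,9) → add node 6 parent=5 cost=12
9. q=(2,12) nearest=4 d=7 new=(6,7) → blocked by [2,6]×[6,11], reject
10. q=(16,2) nearest=5 d=6 new=(12,5) → add node 7 parent=5 cost=12
11. q=(26,25) nearest=6 d=16 new=(14,11) → add node 8 parent=6 cost=14
12. q=(27,1) nearest=8 d=13 new=(16,9) → add node 9 parent=8 cost=16
13. q=(17,27) nearest=8 d=16 new=(16,13) → add node 10 parent=8 cost=16
14. q=(3,8) nearest=1 d=4 new=(3,6) → blocked by [2,6]×[6,11], reject
15. q=(27,15) nearest=9 d=11 new=(18,11) → add node 11 parent=9 cost=18
16. q=(19,4) nearest=9 d=5 new=(18,7) → add node 12 parent=9 cost=18
17. q=(2,26) nearest=10 d=14 new=(14,15) → add node 13 parent=10 cost=18
18. q=(9,20) nearest=13 d=5 new=(12,17) → add node 14 parent=13 cost=20
19. q=(22,16) nearest=11 d=5 new=(20,13) → add node 15 parent=11 cost=20
20. q=(1,20) nearest=6 d=11 new=(10,11) → add node 16 parent=6 cost=14
21. q=(23,8) nearest=11 d=5 new=(20,9) → blocked by [20,26]×[7,11], reject
22. q=(26,8) nearest=15 d=6 new=(22,11) → blocked by [20,26]×[7,11], reject
23. q=(3,24) nearest=14 d=9 new=(10,19) → add node 17 parent=14 cost=22
24. q=(0,20) nearest=16 d=10 new=(8,13) → add node 18 parent=16 cost=16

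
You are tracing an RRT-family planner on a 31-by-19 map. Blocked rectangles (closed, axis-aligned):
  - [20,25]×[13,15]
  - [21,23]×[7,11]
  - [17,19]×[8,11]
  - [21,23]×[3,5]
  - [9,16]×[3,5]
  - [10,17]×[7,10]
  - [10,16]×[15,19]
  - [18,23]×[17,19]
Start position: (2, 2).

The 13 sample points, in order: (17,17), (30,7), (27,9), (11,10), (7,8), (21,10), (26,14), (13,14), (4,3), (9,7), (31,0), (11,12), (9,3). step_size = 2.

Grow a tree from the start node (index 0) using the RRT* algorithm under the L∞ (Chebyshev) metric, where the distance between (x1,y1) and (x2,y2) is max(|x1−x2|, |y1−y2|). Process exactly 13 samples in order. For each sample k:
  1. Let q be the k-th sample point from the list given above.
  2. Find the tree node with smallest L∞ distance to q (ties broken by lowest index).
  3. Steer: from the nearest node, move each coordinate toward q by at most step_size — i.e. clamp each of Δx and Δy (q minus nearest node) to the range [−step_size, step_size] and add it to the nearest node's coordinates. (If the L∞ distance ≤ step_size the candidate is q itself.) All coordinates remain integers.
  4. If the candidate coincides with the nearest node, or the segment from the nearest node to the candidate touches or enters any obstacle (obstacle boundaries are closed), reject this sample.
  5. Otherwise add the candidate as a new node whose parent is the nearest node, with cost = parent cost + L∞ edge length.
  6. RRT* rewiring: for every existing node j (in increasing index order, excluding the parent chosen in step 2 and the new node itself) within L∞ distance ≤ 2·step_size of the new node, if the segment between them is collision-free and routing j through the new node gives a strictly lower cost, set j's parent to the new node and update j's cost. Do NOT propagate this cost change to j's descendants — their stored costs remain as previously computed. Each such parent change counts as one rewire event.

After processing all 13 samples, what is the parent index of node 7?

Parent of node 7: 2

1. q=(17,17) nearest=0 d=15 new=(4,4) → add node 1 parent=0 cost=2
2. q=(30,7) nearest=1 d=26 new=(6,6) → add node 2 parent=1 cost=4
3. q=(27,9) nearest=2 d=21 new=(8,8) → add node 3 parent=2 cost=6
4. q=(11,10) nearest=3 d=3 new=(10,10) → blocked by [10,17]×[7,10], reject
5. q=(7,8) nearest=3 d=1 new=(7,8) → add node 4 parent=3 cost=7
6. q=(21,10) nearest=3 d=13 new=(10,10) → blocked by [10,17]×[7,10], reject
7. q=(26,14) nearest=3 d=18 new=(10,10) → blocked by [10,17]×[7,10], reject
8. q=(13,14) nearest=3 d=6 new=(10,10) → blocked by [10,17]×[7,10], reject
9. q=(4,3) nearest=1 d=1 new=(4,3) → add node 5 parent=1 cost=3
10. q=(9,7) nearest=3 d=1 new=(9,7) → add node 6 parent=3 cost=7
11. q=(31,0) nearest=6 d=22 new=(11,5) → blocked by [9,16]×[3,5], reject
12. q=(11,12) nearest=3 d=4 new=(10,10) → blocked by [10,17]×[7,10], reject
13. q=(9,3) nearest=2 d=3 new=(8,4) → add node 7 parent=2 cost=6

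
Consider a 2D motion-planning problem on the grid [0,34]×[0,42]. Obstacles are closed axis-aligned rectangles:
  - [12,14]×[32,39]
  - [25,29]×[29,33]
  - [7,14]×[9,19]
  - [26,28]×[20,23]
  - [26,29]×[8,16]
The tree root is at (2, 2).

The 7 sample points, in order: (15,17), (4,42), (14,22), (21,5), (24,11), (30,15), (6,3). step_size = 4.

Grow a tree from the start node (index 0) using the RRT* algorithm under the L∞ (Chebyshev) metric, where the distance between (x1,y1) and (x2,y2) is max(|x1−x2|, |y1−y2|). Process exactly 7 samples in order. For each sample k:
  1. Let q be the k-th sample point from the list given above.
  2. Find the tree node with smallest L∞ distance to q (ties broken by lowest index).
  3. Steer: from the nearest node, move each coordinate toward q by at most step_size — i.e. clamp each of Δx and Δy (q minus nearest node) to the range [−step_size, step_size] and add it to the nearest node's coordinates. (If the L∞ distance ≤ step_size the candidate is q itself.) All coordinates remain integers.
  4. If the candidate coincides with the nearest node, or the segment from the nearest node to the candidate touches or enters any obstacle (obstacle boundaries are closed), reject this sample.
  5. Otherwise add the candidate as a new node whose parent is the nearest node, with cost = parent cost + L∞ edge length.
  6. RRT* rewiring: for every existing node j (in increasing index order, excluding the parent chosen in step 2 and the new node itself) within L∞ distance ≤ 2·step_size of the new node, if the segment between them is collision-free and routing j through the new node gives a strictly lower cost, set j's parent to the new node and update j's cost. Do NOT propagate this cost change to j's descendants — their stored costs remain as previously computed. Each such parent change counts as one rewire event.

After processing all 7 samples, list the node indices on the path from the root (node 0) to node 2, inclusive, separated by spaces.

Path: 0 1 2

1. q=(15,17) nearest=0 d=15 new=(6,6) → add node 1 parent=0 cost=4
2. q=(4,42) nearest=1 d=36 new=(4,10) → add node 2 parent=1 cost=8
3. q=(14,22) nearest=2 d=12 new=(8,14) → blocked by [7,14]×[9,19], reject
4. q=(21,5) nearest=1 d=15 new=(10,5) → add node 3 parent=1 cost=8
5. q=(24,11) nearest=3 d=14 new=(14,9) → blocked by [7,14]×[9,19], reject
6. q=(30,15) nearest=3 d=20 new=(14,9) → blocked by [7,14]×[9,19], reject
7. q=(6,3) nearest=1 d=3 new=(6,3) → add node 4 parent=1 cost=7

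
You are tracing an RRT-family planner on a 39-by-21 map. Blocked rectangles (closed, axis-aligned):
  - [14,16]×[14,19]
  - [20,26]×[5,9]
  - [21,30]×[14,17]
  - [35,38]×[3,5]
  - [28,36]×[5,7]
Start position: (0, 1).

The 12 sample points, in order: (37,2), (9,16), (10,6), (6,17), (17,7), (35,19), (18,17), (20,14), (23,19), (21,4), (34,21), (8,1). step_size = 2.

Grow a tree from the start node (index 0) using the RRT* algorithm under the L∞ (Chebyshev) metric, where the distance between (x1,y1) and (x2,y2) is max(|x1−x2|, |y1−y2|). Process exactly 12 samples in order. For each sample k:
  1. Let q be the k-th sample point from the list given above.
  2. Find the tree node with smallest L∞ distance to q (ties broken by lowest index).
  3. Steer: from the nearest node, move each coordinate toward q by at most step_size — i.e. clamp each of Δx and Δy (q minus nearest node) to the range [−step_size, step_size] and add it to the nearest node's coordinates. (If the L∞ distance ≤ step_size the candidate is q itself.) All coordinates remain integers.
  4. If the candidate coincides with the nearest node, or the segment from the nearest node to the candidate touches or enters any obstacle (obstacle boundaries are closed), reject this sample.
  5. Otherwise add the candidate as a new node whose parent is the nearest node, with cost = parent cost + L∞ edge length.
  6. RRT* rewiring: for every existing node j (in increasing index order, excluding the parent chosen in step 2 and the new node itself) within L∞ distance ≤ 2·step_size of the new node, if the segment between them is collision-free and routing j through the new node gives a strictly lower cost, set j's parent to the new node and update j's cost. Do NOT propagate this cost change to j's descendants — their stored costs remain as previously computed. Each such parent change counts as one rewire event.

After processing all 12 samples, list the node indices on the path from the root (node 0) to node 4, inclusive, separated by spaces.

Path: 0 1 2 3 4

1. q=(37,2) nearest=0 d=37 new=(2,2) → add node 1 parent=0 cost=2
2. q=(9,16) nearest=1 d=14 new=(4,4) → add node 2 parent=1 cost=4
3. q=(10,6) nearest=2 d=6 new=(6,6) → add node 3 parent=2 cost=6
4. q=(6,17) nearest=3 d=11 new=(6,8) → add node 4 parent=3 cost=8
5. q=(17,7) nearest=3 d=11 new=(8,7) → add node 5 parent=3 cost=8
6. q=(35,19) nearest=5 d=27 new=(10,9) → add node 6 parent=5 cost=10
7. q=(18,17) nearest=6 d=8 new=(12,11) → add node 7 parent=6 cost=12
8. q=(20,14) nearest=7 d=8 new=(14,13) → add node 8 parent=7 cost=14
9. q=(23,19) nearest=8 d=9 new=(16,15) → blocked by [14,16]×[14,19], reject
10. q=(21,4) nearest=7 d=9 new=(14,9) → add node 9 parent=7 cost=14
11. q=(34,21) nearest=8 d=20 new=(16,15) → blocked by [14,16]×[14,19], reject
12. q=(8,1) nearest=2 d=4 new=(6,2) → add node 10 parent=2 cost=6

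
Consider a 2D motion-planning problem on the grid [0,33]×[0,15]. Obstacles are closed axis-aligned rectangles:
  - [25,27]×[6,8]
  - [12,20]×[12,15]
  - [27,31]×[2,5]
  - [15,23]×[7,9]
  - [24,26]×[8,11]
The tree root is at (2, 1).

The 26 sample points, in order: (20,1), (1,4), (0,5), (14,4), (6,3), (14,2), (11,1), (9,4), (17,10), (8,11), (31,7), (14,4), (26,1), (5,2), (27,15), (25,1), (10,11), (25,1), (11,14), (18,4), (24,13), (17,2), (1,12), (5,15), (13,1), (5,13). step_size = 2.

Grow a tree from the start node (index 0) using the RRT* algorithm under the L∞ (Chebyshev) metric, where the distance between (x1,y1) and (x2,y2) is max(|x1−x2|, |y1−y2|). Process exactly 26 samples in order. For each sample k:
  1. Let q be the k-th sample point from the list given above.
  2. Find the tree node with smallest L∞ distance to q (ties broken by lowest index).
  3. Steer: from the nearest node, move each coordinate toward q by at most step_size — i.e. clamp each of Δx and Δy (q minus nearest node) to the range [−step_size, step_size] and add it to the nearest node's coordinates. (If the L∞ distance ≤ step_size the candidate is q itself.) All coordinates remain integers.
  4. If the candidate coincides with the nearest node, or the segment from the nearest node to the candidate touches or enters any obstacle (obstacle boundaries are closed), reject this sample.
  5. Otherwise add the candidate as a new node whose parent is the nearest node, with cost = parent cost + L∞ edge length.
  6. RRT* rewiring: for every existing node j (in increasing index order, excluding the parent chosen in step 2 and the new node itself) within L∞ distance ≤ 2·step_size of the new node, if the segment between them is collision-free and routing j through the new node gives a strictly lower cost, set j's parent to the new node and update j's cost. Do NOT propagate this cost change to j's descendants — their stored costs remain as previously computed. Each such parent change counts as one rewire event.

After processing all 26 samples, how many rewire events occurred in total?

Rewire events: 1

1. q=(20,1) nearest=0 d=18 new=(4,1) → add node 1 parent=0 cost=2
2. q=(1,4) nearest=0 d=3 new=(1,3) → add node 2 parent=0 cost=2
3. q=(0,5) nearest=2 d=2 new=(0,5) → add node 3 parent=2 cost=4
4. q=(14,4) nearest=1 d=10 new=(6,3) → add node 4 parent=1 cost=4
5. q=(6,3) nearest=4 d=0 → coincident, reject
6. q=(14,2) nearest=4 d=8 new=(8,2) → add node 5 parent=4 cost=6
7. q=(11,1) nearest=5 d=3 new=(10,1) → add node 6 parent=5 cost=8
8. q=(9,4) nearest=5 d=2 new=(9,4) → add node 7 parent=5 cost=8
9. q=(17,10) nearest=7 d=8 new=(11,6) → add node 8 parent=7 cost=10
10. q=(8,11) nearest=8 d=5 new=(9,8) → add node 9 parent=8 cost=12
11. q=(31,7) nearest=8 d=20 new=(13,7) → add node 10 parent=8 cost=12
12. q=(14,4) nearest=8 d=3 new=(13,4) → add node 11 parent=8 cost=12
13. q=(26,1) nearest=10 d=13 new=(15,5) → add node 12 parent=10 cost=14
14. q=(5,2) nearest=1 d=1 new=(5,2) → add node 13 parent=1 cost=3; rewire 7→13 (7<8)
15. q=(27,15) nearest=12 d=12 new=(17,7) → blocked by [15,23]×[7,9], reject
16. q=(25,1) nearest=12 d=10 new=(17,3) → add node 14 parent=12 cost=16
17. q=(10,11) nearest=9 d=3 new=(10,10) → add node 15 parent=9 cost=14
18. q=(25,1) nearest=14 d=8 new=(19,1) → add node 16 parent=14 cost=18
19. q=(11,14) nearest=15 d=4 new=(11,12) → add node 17 parent=15 cost=16
20. q=(18,4) nearest=14 d=1 new=(18,4) → add node 18 parent=14 cost=17
21. q=(24,13) nearest=12 d=9 new=(17,7) → blocked by [15,23]×[7,9], reject
22. q=(17,2) nearest=14 d=1 new=(17,2) → add node 19 parent=14 cost=17
23. q=(1,12) nearest=3 d=7 new=(1,7) → add node 20 parent=3 cost=6
24. q=(5,15) nearest=15 d=5 new=(8,12) → add node 21 parent=15 cost=16
25. q=(13,1) nearest=6 d=3 new=(12,1) → add node 22 parent=6 cost=10
26. q=(5,13) nearest=21 d=3 new=(6,13) → add node 23 parent=21 cost=18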